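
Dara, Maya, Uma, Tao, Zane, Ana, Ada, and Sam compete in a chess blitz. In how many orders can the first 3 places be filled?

336

There are 8 choices for 1st place, 7 for 2nd, and 6 for 3rd.
That gives 8 × 7 × 6 = 336.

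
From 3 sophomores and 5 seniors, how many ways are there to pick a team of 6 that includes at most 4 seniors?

Split by how many seniors are chosen (0 through 4).
Sum: C(5,0)·C(3,6) + C(5,1)·C(3,5) + C(5,2)·C(3,4) + C(5,3)·C(3,3) + C(5,4)·C(3,2) = 0 + 0 + 0 + 10 + 15 = 25.

25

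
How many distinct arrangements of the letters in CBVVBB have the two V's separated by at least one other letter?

Total arrangements of CBVVBB: 6!/(3!·2!) = 60.
Arrangements with the V's together: treat VV as one letter, giving (5)!/(3!) = 20.
Subtracting, 60 − 20 = 40 arrangements keep the V's apart.

40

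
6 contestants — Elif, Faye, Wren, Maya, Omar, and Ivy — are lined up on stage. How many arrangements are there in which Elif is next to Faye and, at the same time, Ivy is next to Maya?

Treat {Elif,Faye} as one block (2 orders) and {Ivy,Maya} as another (2 orders).
That leaves 4 units to arrange: 2 × 2 × 4! = 4 × 24 = 96.

96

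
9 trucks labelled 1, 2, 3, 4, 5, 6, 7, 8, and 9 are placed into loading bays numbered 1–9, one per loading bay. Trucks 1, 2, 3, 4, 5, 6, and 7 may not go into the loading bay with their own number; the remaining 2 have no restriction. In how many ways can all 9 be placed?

165016

Let Aᵢ (for 1 ≤ i ≤ 7) be the placements that put truck i in its forbidden loading bay. Any j of these fix j positions, leaving (9−j)! ways to fill the rest, and there are C(7,j) ways to pick which j.
By inclusion–exclusion, the number of valid placements is Σ_{j=0}^{7} (−1)^j C(7,j)·(9−j)!.
Computing: 362880 − 282240 + 105840 − 25200 + 4200 − 504 + 42 − 2 = 165016.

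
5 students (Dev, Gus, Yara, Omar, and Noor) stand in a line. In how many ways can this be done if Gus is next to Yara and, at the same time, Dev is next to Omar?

24

Treat {Gus,Yara} as one block (2 orders) and {Dev,Omar} as another (2 orders).
That leaves 3 units to arrange: 2 × 2 × 3! = 4 × 6 = 24.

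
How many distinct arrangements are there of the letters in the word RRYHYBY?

420

RRYHYBY has 7 letters with R appearing twice and Y appearing 3 times.
So there are 7! / (3!·2!) = 420 distinguishable arrangements.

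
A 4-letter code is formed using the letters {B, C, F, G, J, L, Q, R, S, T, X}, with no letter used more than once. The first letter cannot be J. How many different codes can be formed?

7200

The first letter has 11−1 = 10 choices (anything except J).
The remaining 3 letters are filled from the other 10 symbols without repetition: 10 × 9 × 8 = 720.
Total: 10 × 720 = 7200.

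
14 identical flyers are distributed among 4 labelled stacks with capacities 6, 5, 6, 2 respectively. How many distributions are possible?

Ignoring the caps, the number of non-negative solutions to x_1+…+x_4 = 14 is C(17,3) = 680.
Subtract solutions that violate a single cap (substitute x_i' = x_i − (cap_i+1)): x_1 ≥ 7 gives C(10,3) = 120; x_2 ≥ 6 gives C(11,3) = 165; x_3 ≥ 7 gives C(10,3) = 120; x_4 ≥ 3 gives C(14,3) = 364. Together 769.
Add back pairs where two caps are both exceeded: 4 + 1 + 35 + 4 + 56 + 35 = 135.
By inclusion–exclusion the count is 680 − 769 + 135 = 46.

46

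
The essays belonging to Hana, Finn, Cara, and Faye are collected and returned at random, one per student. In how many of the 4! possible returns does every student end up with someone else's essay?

9

This is the derangement count D_4: permutations of 4 items with no fixed point.
By inclusion–exclusion this is Σ_{j=0}^{4} (−1)^j C(4,j)·(4−j)!.
Computing: 24 − 24 + 12 − 4 + 1 = 9.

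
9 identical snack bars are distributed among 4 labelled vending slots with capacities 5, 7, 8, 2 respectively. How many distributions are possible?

112

Without the upper bounds there are C(12,3) = 220 ways to split 9 among 4 vending slots.
Subtract solutions that violate a single cap (substitute x_i' = x_i − (cap_i+1)): x_1 ≥ 6 gives C(6,3) = 20; x_2 ≥ 8 gives C(4,3) = 4; x_3 ≥ 9 gives C(3,3) = 1; x_4 ≥ 3 gives C(9,3) = 84. Together 109.
Add back pairs where two caps are both exceeded: 0 + 0 + 1 + 0 + 0 + 0 = 1.
By inclusion–exclusion the count is 220 − 109 + 1 = 112.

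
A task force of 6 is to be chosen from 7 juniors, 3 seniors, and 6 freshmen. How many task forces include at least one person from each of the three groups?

With no constraint there are C(16,6) = 8008 possible selections.
Selections missing a whole group: no juniors → C(9,6) = 84; no seniors → C(13,6) = 1716; no freshmen → C(10,6) = 210.
Add back selections omitting two groups (i.e. drawn from a single group): C(7,6) + C(3,6) + C(6,6) = 8.
By inclusion–exclusion: 8008 − 2010 + 8 = 6006.

6006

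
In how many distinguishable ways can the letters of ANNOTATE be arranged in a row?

5040

Letter multiplicities in ANNOTATE: A×2, E×1, N×2, O×1, T×2.
So there are 8! / (2!·2!·2!) = 5040 distinguishable arrangements.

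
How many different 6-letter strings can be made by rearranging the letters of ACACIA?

60

ACACIA has 6 letters with A appearing 3 times and C appearing twice.
So there are 6! / (3!·2!) = 60 distinguishable arrangements.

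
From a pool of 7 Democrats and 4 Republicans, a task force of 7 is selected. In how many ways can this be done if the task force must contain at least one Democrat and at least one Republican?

With no constraint there are C(11,7) = 330 possible selections.
Subtract selections that omit an entire group: no Democrats → C(4,7) = 0; no Republicans → C(7,7) = 1.
Both groups omitted at once is impossible, so 330 − 1 = 329.

329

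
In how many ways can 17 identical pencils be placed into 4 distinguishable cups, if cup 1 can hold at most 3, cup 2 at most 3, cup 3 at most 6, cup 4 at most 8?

By stars and bars, unrestricted non-negative solutions to x_1+…+x_4 = 17 number C(17+3,3) = 1140.
Subtract solutions that violate a single cap (substitute x_i' = x_i − (cap_i+1)): x_1 ≥ 4 gives C(16,3) = 560; x_2 ≥ 4 gives C(16,3) = 560; x_3 ≥ 7 gives C(13,3) = 286; x_4 ≥ 9 gives C(11,3) = 165. Together 1571.
Add back pairs where two caps are both exceeded: 220 + 84 + 35 + 84 + 35 + 4 = 462.
Subtract triples: 10 + 1 + 0 + 0 = 11.
By inclusion–exclusion the count is 1140 − 1571 + 462 − 11 = 20.

20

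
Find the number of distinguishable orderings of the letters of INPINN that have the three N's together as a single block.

12

Treat the 3 copies of N as a single block. The multiset to arrange is then {NNN, I, I, P}, 4 items in all.
That gives (4)!/(2!) = 12 arrangements.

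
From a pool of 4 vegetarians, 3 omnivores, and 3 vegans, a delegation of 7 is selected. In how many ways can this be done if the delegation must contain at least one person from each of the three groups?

Total 7-person selections from all 10: C(10,7) = 120.
Selections missing a whole group: no vegetarians → C(6,7) = 0; no omnivores → C(7,7) = 1; no vegans → C(7,7) = 1.
Add back selections omitting two groups (i.e. drawn from a single group): C(4,7) + C(3,7) + C(3,7) = 0.
By inclusion–exclusion: 120 − 2 + 0 = 118.

118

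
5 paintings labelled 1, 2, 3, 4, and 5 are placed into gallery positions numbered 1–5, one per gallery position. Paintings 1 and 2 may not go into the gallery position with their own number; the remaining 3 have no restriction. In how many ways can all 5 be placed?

Let Aᵢ (for i ∈ {1, 2}) be the placements that put painting i in its forbidden gallery position. Any j of these fix j positions, leaving (5−j)! ways to fill the rest, and there are C(2,j) ways to pick which j.
By inclusion–exclusion, the number of valid placements is Σ_{j=0}^{2} (−1)^j C(2,j)·(5−j)!.
Computing: 120 − 48 + 6 = 78.

78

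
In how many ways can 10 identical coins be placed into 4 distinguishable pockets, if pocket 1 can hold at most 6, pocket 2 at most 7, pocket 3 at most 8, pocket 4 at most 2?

By stars and bars, unrestricted non-negative solutions to x_1+…+x_4 = 10 number C(10+3,3) = 286.
Subtract solutions that violate a single cap (substitute x_i' = x_i − (cap_i+1)): x_1 ≥ 7 gives C(6,3) = 20; x_2 ≥ 8 gives C(5,3) = 10; x_3 ≥ 9 gives C(4,3) = 4; x_4 ≥ 3 gives C(10,3) = 120. Together 154.
Add back pairs where two caps are both exceeded: 0 + 0 + 1 + 0 + 0 + 0 = 1.
By inclusion–exclusion the count is 286 − 154 + 1 = 133.

133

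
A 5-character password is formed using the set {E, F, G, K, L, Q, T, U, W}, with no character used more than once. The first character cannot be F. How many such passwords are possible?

13440

The first character has 9−1 = 8 choices (anything except F).
The remaining 4 characters are filled from the other 8 symbols without repetition: 8 × 7 × 6 × 5 = 1680.
Total: 8 × 1680 = 13440.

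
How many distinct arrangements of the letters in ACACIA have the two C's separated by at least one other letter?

40

Total arrangements of ACACIA: 6!/(3!·2!) = 60.
Arrangements with the C's together: treat CC as one letter, giving (5)!/(3!) = 20.
Hence 60 − 20 = 40.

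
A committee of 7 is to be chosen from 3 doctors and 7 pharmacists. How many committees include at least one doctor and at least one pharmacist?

Total 7-person selections from all 10: C(10,7) = 120.
Subtract selections that omit an entire group: no doctors → C(7,7) = 1; no pharmacists → C(3,7) = 0.
Both groups omitted at once is impossible, so 120 − 1 = 119.

119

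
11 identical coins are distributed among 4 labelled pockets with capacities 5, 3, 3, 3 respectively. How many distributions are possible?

Without the upper bounds there are C(14,3) = 364 ways to split 11 among 4 pockets.
Subtract solutions that violate a single cap (substitute x_i' = x_i − (cap_i+1)): x_1 ≥ 6 gives C(8,3) = 56; x_2 ≥ 4 gives C(10,3) = 120; x_3 ≥ 4 gives C(10,3) = 120; x_4 ≥ 4 gives C(10,3) = 120. Together 416.
Add back pairs where two caps are both exceeded: 4 + 4 + 4 + 20 + 20 + 20 = 72.
By inclusion–exclusion the count is 364 − 416 + 72 = 20.

20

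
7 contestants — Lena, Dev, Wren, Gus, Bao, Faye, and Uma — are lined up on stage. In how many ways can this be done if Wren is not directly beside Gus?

3600

There are 7! = 5040 arrangements in all. If Wren and Gus are adjacent, merging them into one block gives 2·(6)! = 1440 arrangements.
So 5040 − 1440 = 3600 arrangements keep them apart.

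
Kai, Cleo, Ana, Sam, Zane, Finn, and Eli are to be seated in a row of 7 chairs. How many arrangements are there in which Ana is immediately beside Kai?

1440

Place the 5 others and the Ana-Kai pair as 6 objects in a line; the pair has 2 internal arrangements.
That gives 2 × 6! = 2 × 720 = 1440.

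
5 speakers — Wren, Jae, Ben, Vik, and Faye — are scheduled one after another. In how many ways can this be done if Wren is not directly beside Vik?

72

There are 5! = 120 arrangements in all. If Wren and Vik are adjacent, merging them into one block gives 2·(4)! = 48 arrangements.
So 120 − 48 = 72 arrangements keep them apart.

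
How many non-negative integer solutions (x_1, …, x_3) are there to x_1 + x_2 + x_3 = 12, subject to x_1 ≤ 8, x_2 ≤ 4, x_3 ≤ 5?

Without the upper bounds there are C(14,2) = 91 ways to split 12 among 3 variables.
Subtract solutions that violate a single cap (substitute x_i' = x_i − (cap_i+1)): x_1 ≥ 9 gives C(5,2) = 10; x_2 ≥ 5 gives C(9,2) = 36; x_3 ≥ 6 gives C(8,2) = 28. Together 74.
Add back pairs where two caps are both exceeded: 0 + 0 + 3 = 3.
By inclusion–exclusion the count is 91 − 74 + 3 = 20.

20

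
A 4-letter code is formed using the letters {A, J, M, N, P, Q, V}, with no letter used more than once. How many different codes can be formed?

Choose and order 4 of the 7 symbols: the first letter has 7 options, the next 6, then 5, 4.
That product is 7 × 6 × 5 × 4 = 840.

840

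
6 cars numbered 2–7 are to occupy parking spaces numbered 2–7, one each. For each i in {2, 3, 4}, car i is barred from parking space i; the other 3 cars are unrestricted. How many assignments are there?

426

Let Aᵢ (for i ∈ {2, 3, 4}) be the placements that put car i in its forbidden parking space. Any j of these fix j positions, leaving (6−j)! ways to fill the rest, and there are C(3,j) ways to pick which j.
By inclusion–exclusion, the number of valid placements is Σ_{j=0}^{3} (−1)^j C(3,j)·(6−j)!.
Computing: 720 − 360 + 72 − 6 = 426.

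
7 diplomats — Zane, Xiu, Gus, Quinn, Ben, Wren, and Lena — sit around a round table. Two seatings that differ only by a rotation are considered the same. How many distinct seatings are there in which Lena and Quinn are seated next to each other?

240

Treat {Lena, Quinn} as one unit (2 internal orders) and seat the resulting 6 units around the table: (5)! circular arrangements.
So 2 × (5)! = 2 × 120 = 240.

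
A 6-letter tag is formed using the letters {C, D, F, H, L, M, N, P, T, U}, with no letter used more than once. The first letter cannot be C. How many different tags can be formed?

136080

The first letter has 10−1 = 9 choices (anything except C).
The remaining 5 letters are filled from the other 9 symbols without repetition: 9 × 8 × 7 × 6 × 5 = 15120.
Total: 9 × 15120 = 136080.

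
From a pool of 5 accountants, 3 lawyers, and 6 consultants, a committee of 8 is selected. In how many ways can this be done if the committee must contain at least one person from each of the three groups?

2828

Unrestricted: C(14,8) = 3003 ways to pick any 8 of the 14.
Subtract selections that omit an entire group: no accountants → C(9,8) = 9; no lawyers → C(11,8) = 165; no consultants → C(8,8) = 1.
Add back selections omitting two groups (i.e. drawn from a single group): C(5,8) + C(3,8) + C(6,8) = 0.
By inclusion–exclusion: 3003 − 175 + 0 = 2828.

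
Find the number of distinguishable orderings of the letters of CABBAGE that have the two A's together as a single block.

360

Treat the 2 copies of A as a single block. The multiset to arrange is then {AA, B, B, C, E, G}, 6 items in all.
That gives (6)!/(2!) = 360 arrangements.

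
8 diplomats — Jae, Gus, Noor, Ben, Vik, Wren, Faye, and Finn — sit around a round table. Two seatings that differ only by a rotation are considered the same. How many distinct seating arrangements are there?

5040

Fix one person's seat to break rotational symmetry; the remaining 7 people can be arranged in (7)! = 5040 ways.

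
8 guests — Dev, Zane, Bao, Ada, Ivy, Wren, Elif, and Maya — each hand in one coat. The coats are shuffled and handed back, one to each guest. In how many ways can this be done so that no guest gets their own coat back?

14833

Count assignments avoiding every fixed point. For any j of the 8 guests fixed to their own coat, the other 8−j can be arranged in (8−j)! ways.
By inclusion–exclusion this is Σ_{j=0}^{8} (−1)^j C(8,j)·(8−j)!.
Computing: 40320 − 40320 + 20160 − 6720 + 1680 − 336 + 56 − 8 + 1 = 14833.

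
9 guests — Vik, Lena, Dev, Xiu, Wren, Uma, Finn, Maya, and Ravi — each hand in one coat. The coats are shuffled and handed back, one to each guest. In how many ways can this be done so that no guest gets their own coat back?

Count assignments avoiding every fixed point. For any j of the 9 guests fixed to their own coat, the other 9−j can be arranged in (9−j)! ways.
By inclusion–exclusion this is Σ_{j=0}^{9} (−1)^j C(9,j)·(9−j)!.
Computing: 362880 − 362880 + 181440 − 60480 + 15120 − 3024 + 504 − 72 + 9 − 1 = 133496.

133496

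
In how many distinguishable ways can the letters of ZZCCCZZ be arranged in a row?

35

Letter multiplicities in ZZCCCZZ: C×3, Z×4.
The number of distinct arrangements is 7!/(4!·3!) = 5040/144 = 35.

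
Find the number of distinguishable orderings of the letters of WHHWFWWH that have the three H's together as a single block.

30

Treat the 3 copies of H as a single block. The multiset to arrange is then {HHH, F, W, W, W, W}, 6 items in all.
That gives (6)!/(4!) = 30 arrangements.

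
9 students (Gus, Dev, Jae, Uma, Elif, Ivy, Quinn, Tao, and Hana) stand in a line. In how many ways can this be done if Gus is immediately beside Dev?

Treat {Gus, Dev} as a single unit. There are 8 units to order, and the pair itself can be ordered 2 ways.
So the count is 2·(8)! = 80640.

80640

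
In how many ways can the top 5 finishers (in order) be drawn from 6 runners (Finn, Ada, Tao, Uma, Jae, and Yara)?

This is an ordered selection of 5 from 6: P(6,5).
That gives 6 × 5 × 4 × 3 × 2 = 720.

720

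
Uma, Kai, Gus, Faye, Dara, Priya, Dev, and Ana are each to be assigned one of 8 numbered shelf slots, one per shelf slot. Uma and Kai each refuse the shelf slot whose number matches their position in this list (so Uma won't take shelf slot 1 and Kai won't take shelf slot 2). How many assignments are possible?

Let Aᵢ (for i ∈ {1, 2}) be the placements that put person i in their forbidden shelf slot. Any j of these fix j positions, leaving (8−j)! ways to fill the rest, and there are C(2,j) ways to pick which j.
By inclusion–exclusion, the number of valid placements is Σ_{j=0}^{2} (−1)^j C(2,j)·(8−j)!.
Computing: 40320 − 10080 + 720 = 30960.

30960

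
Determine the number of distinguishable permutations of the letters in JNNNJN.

The 6 letters of JNNNJN have repeats: J appearing twice and N appearing 4 times.
The number of distinct arrangements is 6!/(4!·2!) = 720/48 = 15.

15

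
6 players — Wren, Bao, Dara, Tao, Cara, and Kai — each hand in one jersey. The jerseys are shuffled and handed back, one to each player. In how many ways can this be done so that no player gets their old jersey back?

Let Aᵢ be the assignments in which player i gets their old jersey. We want the size of the complement of A₁∪…∪A_6.
By inclusion–exclusion this is Σ_{j=0}^{6} (−1)^j C(6,j)·(6−j)!.
Computing: 720 − 720 + 360 − 120 + 30 − 6 + 1 = 265.

265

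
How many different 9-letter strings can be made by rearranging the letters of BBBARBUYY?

7560

The 9 letters of BBBARBUYY have repeats: B appearing 4 times and Y appearing twice.
So there are 9! / (4!·2!) = 7560 distinguishable arrangements.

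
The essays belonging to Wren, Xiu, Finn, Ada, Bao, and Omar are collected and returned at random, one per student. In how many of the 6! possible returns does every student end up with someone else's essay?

Count assignments avoiding every fixed point. For any j of the 6 students fixed to their own essay, the other 6−j can be arranged in (6−j)! ways.
By inclusion–exclusion this is Σ_{j=0}^{6} (−1)^j C(6,j)·(6−j)!.
Computing: 720 − 720 + 360 − 120 + 30 − 6 + 1 = 265.

265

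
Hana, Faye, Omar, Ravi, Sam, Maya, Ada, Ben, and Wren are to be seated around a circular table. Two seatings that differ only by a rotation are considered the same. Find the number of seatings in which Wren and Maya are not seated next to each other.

Without the restriction there are (8)! = 40320 seatings.
Seatings with Wren beside Maya: treat them as a block with 2 internal orders, giving 2 × (7)! = 10080.
Subtracting, 40320 − 10080 = 30240.

30240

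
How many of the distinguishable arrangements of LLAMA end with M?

6

With the last slot taken by M, it remains to arrange the other 4 letters (LLAA).
Those 4 letters have A appearing twice and L appearing twice, giving (4)!/(2!·2!) = 6.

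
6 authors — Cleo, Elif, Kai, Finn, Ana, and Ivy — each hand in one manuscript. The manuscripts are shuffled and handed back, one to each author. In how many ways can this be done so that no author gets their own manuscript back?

Let Aᵢ be the assignments in which author i gets their own manuscript. We want the size of the complement of A₁∪…∪A_6.
By inclusion–exclusion this is Σ_{j=0}^{6} (−1)^j C(6,j)·(6−j)!.
Computing: 720 − 720 + 360 − 120 + 30 − 6 + 1 = 265.

265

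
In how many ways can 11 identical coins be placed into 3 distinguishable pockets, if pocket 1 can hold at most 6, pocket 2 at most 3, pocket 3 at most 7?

By stars and bars, unrestricted non-negative solutions to x_1+…+x_3 = 11 number C(11+2,2) = 78.
Subtract solutions that violate a single cap (substitute x_i' = x_i − (cap_i+1)): x_1 ≥ 7 gives C(6,2) = 15; x_2 ≥ 4 gives C(9,2) = 36; x_3 ≥ 8 gives C(5,2) = 10. Together 61.
Add back pairs where two caps are both exceeded: 1 + 0 + 0 = 1.
By inclusion–exclusion the count is 78 − 61 + 1 = 18.

18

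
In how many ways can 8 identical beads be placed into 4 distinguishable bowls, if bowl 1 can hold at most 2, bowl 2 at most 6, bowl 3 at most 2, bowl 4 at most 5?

Without the upper bounds there are C(11,3) = 165 ways to split 8 among 4 bowls.
Subtract solutions that violate a single cap (substitute x_i' = x_i − (cap_i+1)): x_1 ≥ 3 gives C(8,3) = 56; x_2 ≥ 7 gives C(4,3) = 4; x_3 ≥ 3 gives C(8,3) = 56; x_4 ≥ 6 gives C(5,3) = 10. Together 126.
Add back pairs where two caps are both exceeded: 0 + 10 + 0 + 0 + 0 + 0 = 10.
By inclusion–exclusion the count is 165 − 126 + 10 = 49.

49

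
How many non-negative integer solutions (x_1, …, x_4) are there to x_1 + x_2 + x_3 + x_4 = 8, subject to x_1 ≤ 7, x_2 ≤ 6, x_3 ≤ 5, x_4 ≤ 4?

By stars and bars, unrestricted non-negative solutions to x_1+…+x_4 = 8 number C(8+3,3) = 165.
Subtract solutions that violate a single cap (substitute x_i' = x_i − (cap_i+1)): x_1 ≥ 8 gives C(3,3) = 1; x_2 ≥ 7 gives C(4,3) = 4; x_3 ≥ 6 gives C(5,3) = 10; x_4 ≥ 5 gives C(6,3) = 20. Together 35.
No two caps can be exceeded simultaneously, so the pair terms are all 0.
By inclusion–exclusion the count is 165 − 35 + 0 = 130.

130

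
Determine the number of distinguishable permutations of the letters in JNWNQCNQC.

The 9 letters of JNWNQCNQC have repeats: C appearing twice, N appearing 3 times, and Q appearing twice.
So there are 9! / (3!·2!·2!) = 15120 distinguishable arrangements.

15120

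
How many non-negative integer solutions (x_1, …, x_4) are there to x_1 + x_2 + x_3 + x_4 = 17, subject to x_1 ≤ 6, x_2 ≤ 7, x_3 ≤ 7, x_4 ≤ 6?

Ignoring the caps, the number of non-negative solutions to x_1+…+x_4 = 17 is C(20,3) = 1140.
Subtract solutions that violate a single cap (substitute x_i' = x_i − (cap_i+1)): x_1 ≥ 7 gives C(13,3) = 286; x_2 ≥ 8 gives C(12,3) = 220; x_3 ≥ 8 gives C(12,3) = 220; x_4 ≥ 7 gives C(13,3) = 286. Together 1012.
Add back pairs where two caps are both exceeded: 10 + 10 + 20 + 4 + 10 + 10 = 64.
By inclusion–exclusion the count is 1140 − 1012 + 64 = 192.

192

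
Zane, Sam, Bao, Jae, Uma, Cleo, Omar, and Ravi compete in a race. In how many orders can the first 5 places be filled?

This is an ordered selection of 5 from 8: P(8,5).
That gives 8 × 7 × 6 × 5 × 4 = 6720.

6720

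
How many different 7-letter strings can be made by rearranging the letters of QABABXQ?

The 7 letters of QABABXQ have repeats: A appearing twice, B appearing twice, and Q appearing twice.
Dividing 7! = 5040 by 2!·2!·2! = 8 for the repeated letters gives 630.

630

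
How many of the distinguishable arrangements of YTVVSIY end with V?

With the last slot taken by V, it remains to arrange the other 6 letters (YTVSIY).
Those 6 letters have Y appearing twice, giving (6)!/(2!) = 360.

360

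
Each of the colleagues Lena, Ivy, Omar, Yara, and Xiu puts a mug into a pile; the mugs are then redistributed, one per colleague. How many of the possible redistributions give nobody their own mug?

44

This is the derangement count D_5: permutations of 5 items with no fixed point.
By inclusion–exclusion this is Σ_{j=0}^{5} (−1)^j C(5,j)·(5−j)!.
Computing: 120 − 120 + 60 − 20 + 5 − 1 = 44.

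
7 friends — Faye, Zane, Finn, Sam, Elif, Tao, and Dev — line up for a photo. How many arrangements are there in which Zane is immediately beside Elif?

Glue Zane and Elif into one block (2 internal orders), leaving 6 units to arrange in a row.
That gives 2 × 6! = 2 × 720 = 1440.

1440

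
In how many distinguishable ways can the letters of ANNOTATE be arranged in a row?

5040

The 8 letters of ANNOTATE have repeats: A appearing twice, N appearing twice, and T appearing twice.
So there are 8! / (2!·2!·2!) = 5040 distinguishable arrangements.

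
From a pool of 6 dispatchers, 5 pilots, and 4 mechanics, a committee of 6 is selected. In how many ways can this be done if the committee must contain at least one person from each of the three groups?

4250

Total 6-person selections from all 15: C(15,6) = 5005.
Subtract selections that omit an entire group: no dispatchers → C(9,6) = 84; no pilots → C(10,6) = 210; no mechanics → C(11,6) = 462.
Add back selections omitting two groups (i.e. drawn from a single group): C(6,6) + C(5,6) + C(4,6) = 1.
By inclusion–exclusion: 5005 − 756 + 1 = 4250.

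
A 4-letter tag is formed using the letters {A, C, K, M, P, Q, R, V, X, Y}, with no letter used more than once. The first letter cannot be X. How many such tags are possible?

4536

The first letter has 10−1 = 9 choices (anything except X).
The remaining 3 letters are filled from the other 9 symbols without repetition: 9 × 8 × 7 = 504.
Total: 9 × 504 = 4536.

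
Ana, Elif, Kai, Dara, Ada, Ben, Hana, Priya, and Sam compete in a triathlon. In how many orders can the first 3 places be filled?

This is an ordered selection of 3 from 9: P(9,3).
That gives 9 × 8 × 7 = 504.

504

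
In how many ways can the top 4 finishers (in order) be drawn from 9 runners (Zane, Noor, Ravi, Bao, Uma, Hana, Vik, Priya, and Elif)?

3024

There are 9 choices for 1st place, 8 for 2nd, and so on down to 6 for position 4.
That gives 9 × 8 × 7 × 6 = 3024.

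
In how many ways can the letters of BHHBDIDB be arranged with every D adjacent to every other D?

420

Treat the 2 copies of D as a single block. The multiset to arrange is then {DD, B, B, B, H, H, I}, 7 items in all.
That gives (7)!/(3!·2!) = 420 arrangements.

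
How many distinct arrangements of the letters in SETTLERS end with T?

Fix T in the last position and arrange the remaining 7 letters.
Those 7 letters have E appearing twice and S appearing twice, giving (7)!/(2!·2!) = 1260.

1260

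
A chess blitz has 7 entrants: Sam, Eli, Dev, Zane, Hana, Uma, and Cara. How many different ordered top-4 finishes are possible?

This is an ordered selection of 4 from 7: P(7,4).
That gives 7 × 6 × 5 × 4 = 840.

840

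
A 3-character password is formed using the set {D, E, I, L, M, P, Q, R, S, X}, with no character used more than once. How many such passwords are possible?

Choose and order 3 of the 10 symbols: the first character has 10 options, the next 9, then 8.
10 × 9 × 8 = 720.

720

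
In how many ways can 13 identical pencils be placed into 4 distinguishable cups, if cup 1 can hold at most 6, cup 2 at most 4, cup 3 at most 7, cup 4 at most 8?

225

Ignoring the caps, the number of non-negative solutions to x_1+…+x_4 = 13 is C(16,3) = 560.
Subtract solutions that violate a single cap (substitute x_i' = x_i − (cap_i+1)): x_1 ≥ 7 gives C(9,3) = 84; x_2 ≥ 5 gives C(11,3) = 165; x_3 ≥ 8 gives C(8,3) = 56; x_4 ≥ 9 gives C(7,3) = 35. Together 340.
Add back pairs where two caps are both exceeded: 4 + 0 + 0 + 1 + 0 + 0 = 5.
By inclusion–exclusion the count is 560 − 340 + 5 = 225.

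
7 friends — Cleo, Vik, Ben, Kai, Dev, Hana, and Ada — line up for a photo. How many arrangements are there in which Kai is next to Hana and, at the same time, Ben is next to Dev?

Treat {Kai,Hana} as one block (2 orders) and {Ben,Dev} as another (2 orders).
That leaves 5 units to arrange: 2 × 2 × 5! = 4 × 120 = 480.

480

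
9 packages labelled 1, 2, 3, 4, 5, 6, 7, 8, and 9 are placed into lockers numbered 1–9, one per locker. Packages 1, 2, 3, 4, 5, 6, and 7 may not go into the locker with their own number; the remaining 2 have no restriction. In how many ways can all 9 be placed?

165016

Let Aᵢ (for 1 ≤ i ≤ 7) be the placements that put package i in its forbidden locker. Any j of these fix j positions, leaving (9−j)! ways to fill the rest, and there are C(7,j) ways to pick which j.
By inclusion–exclusion, the number of valid placements is Σ_{j=0}^{7} (−1)^j C(7,j)·(9−j)!.
Computing: 362880 − 282240 + 105840 − 25200 + 4200 − 504 + 42 − 2 = 165016.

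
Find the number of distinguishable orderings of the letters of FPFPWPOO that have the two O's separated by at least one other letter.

1260

There are 8!/(3!·2!·2!) = 1680 arrangements of FPFPWPOO in total.
Arrangements with the O's together: treat OO as one letter, giving (7)!/(3!·2!) = 420.
Subtracting, 1680 − 420 = 1260 arrangements keep the O's apart.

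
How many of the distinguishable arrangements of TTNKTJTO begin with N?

210

Fix N in the first position and arrange the remaining 7 letters.
Those 7 letters have T appearing 4 times, giving (7)!/(4!) = 210.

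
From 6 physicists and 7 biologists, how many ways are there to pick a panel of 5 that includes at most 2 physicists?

756

Split by how many physicists are chosen (0 through 2).
Sum: C(6,0)·C(7,5) + C(6,1)·C(7,4) + C(6,2)·C(7,3) = 21 + 210 + 525 = 756.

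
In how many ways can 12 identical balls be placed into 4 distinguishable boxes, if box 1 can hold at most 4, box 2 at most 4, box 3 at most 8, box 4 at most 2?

By stars and bars, unrestricted non-negative solutions to x_1+…+x_4 = 12 number C(12+3,3) = 455.
Subtract solutions that violate a single cap (substitute x_i' = x_i − (cap_i+1)): x_1 ≥ 5 gives C(10,3) = 120; x_2 ≥ 5 gives C(10,3) = 120; x_3 ≥ 9 gives C(6,3) = 20; x_4 ≥ 3 gives C(12,3) = 220. Together 480.
Add back pairs where two caps are both exceeded: 10 + 0 + 35 + 0 + 35 + 1 = 81.
By inclusion–exclusion the count is 455 − 480 + 81 = 56.

56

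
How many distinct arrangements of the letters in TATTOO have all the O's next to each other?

Treat the 2 copies of O as a single block. The multiset to arrange is then {OO, A, T, T, T}, 5 items in all.
That gives (5)!/(3!) = 20 arrangements.

20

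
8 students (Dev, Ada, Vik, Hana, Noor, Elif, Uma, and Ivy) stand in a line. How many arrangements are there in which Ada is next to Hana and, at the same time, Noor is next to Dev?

Treat {Ada,Hana} as one block (2 orders) and {Noor,Dev} as another (2 orders).
That leaves 6 units to arrange: 2 × 2 × 6! = 4 × 720 = 2880.

2880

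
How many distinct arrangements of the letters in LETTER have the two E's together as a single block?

Treat the 2 copies of E as a single block. The multiset to arrange is then {EE, L, R, T, T}, 5 items in all.
That gives (5)!/(2!) = 60 arrangements.

60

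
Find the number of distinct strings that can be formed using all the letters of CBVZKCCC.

CBVZKCCC has 8 letters with C appearing 4 times.
So there are 8! / (4!) = 1680 distinguishable arrangements.

1680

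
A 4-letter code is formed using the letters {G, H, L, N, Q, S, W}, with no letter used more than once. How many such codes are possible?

Choose and order 4 of the 7 symbols: the first letter has 7 options, the next 6, then 5, 4.
7 × 6 × 5 × 4 = 840.

840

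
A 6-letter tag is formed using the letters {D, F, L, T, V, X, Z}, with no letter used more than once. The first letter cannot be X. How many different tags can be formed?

4320

The first letter has 7−1 = 6 choices (anything except X).
The remaining 5 letters are filled from the other 6 symbols without repetition: 6 × 5 × 4 × 3 × 2 = 720.
Total: 6 × 720 = 4320.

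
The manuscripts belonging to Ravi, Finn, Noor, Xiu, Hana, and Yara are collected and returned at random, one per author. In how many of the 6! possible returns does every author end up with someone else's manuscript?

265

Let Aᵢ be the assignments in which author i gets their own manuscript. We want the size of the complement of A₁∪…∪A_6.
By inclusion–exclusion this is Σ_{j=0}^{6} (−1)^j C(6,j)·(6−j)!.
Computing: 720 − 720 + 360 − 120 + 30 − 6 + 1 = 265.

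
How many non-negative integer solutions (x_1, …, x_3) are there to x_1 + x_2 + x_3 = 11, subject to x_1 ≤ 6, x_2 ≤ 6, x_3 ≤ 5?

27

Without the upper bounds there are C(13,2) = 78 ways to split 11 among 3 variables.
Subtract solutions that violate a single cap (substitute x_i' = x_i − (cap_i+1)): x_1 ≥ 7 gives C(6,2) = 15; x_2 ≥ 7 gives C(6,2) = 15; x_3 ≥ 6 gives C(7,2) = 21. Together 51.
No two caps can be exceeded simultaneously, so the pair terms are all 0.
By inclusion–exclusion the count is 78 − 51 + 0 = 27.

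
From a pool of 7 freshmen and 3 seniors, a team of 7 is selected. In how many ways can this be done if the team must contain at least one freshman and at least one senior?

Unrestricted: C(10,7) = 120 ways to pick any 7 of the 10.
Selections missing a whole group: no freshmen → C(3,7) = 0; no seniors → C(7,7) = 1.
Both groups omitted at once is impossible, so 120 − 1 = 119.

119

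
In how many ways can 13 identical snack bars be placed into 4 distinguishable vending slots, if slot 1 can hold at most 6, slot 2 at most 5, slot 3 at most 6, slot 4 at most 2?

By stars and bars, unrestricted non-negative solutions to x_1+…+x_4 = 13 number C(13+3,3) = 560.
Subtract solutions that violate a single cap (substitute x_i' = x_i − (cap_i+1)): x_1 ≥ 7 gives C(9,3) = 84; x_2 ≥ 6 gives C(10,3) = 120; x_3 ≥ 7 gives C(9,3) = 84; x_4 ≥ 3 gives C(13,3) = 286. Together 574.
Add back pairs where two caps are both exceeded: 1 + 0 + 20 + 1 + 35 + 20 = 77.
By inclusion–exclusion the count is 560 − 574 + 77 = 63.

63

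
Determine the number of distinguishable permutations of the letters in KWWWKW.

The 6 letters of KWWWKW have repeats: K appearing twice and W appearing 4 times.
Dividing 6! = 720 by 4!·2! = 48 for the repeated letters gives 15.

15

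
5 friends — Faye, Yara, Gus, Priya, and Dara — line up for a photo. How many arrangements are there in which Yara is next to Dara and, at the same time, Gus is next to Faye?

24

Treat {Yara,Dara} as one block (2 orders) and {Gus,Faye} as another (2 orders).
That leaves 3 units to arrange: 2 × 2 × 3! = 4 × 6 = 24.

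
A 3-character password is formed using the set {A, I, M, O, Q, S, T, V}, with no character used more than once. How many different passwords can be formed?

336

This is a permutation of 3 out of 8: P(8,3) = 8!/5!.
That product is 8 × 7 × 6 = 336.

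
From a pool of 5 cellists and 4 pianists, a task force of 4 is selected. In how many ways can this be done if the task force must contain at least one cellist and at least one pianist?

120

Unrestricted: C(9,4) = 126 ways to pick any 4 of the 9.
Subtract selections that omit an entire group: no cellists → C(4,4) = 1; no pianists → C(5,4) = 5.
Both groups omitted at once is impossible, so 126 − 6 = 120.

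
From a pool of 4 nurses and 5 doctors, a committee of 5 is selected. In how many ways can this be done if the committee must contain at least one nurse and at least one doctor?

With no constraint there are C(9,5) = 126 possible selections.
Selections missing a whole group: no nurses → C(5,5) = 1; no doctors → C(4,5) = 0.
Both groups omitted at once is impossible, so 126 − 1 = 125.

125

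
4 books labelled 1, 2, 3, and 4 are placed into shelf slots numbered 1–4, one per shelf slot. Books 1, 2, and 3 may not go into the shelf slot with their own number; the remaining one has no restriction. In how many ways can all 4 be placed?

11

Let Aᵢ (for i ∈ {1, 2, 3}) be the placements that put book i in its forbidden shelf slot. Any j of these fix j positions, leaving (4−j)! ways to fill the rest, and there are C(3,j) ways to pick which j.
By inclusion–exclusion, the number of valid placements is Σ_{j=0}^{3} (−1)^j C(3,j)·(4−j)!.
Computing: 24 − 18 + 6 − 1 = 11.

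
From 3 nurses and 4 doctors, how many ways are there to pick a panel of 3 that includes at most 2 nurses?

34

Split by how many nurses are chosen (0 through 2).
Sum: C(3,0)·C(4,3) + C(3,1)·C(4,2) + C(3,2)·C(4,1) = 4 + 18 + 12 = 34.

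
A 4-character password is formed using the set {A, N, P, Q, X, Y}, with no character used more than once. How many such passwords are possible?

This is a permutation of 4 out of 6: P(6,4) = 6!/2!.
That product is 6 × 5 × 4 × 3 = 360.

360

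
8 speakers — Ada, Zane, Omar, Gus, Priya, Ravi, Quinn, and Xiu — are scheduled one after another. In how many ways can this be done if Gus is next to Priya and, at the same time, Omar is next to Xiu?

Treat {Gus,Priya} as one block (2 orders) and {Omar,Xiu} as another (2 orders).
That leaves 6 units to arrange: 2 × 2 × 6! = 4 × 720 = 2880.

2880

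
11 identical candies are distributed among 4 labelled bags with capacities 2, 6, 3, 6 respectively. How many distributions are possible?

By stars and bars, unrestricted non-negative solutions to x_1+…+x_4 = 11 number C(11+3,3) = 364.
Subtract solutions that violate a single cap (substitute x_i' = x_i − (cap_i+1)): x_1 ≥ 3 gives C(11,3) = 165; x_2 ≥ 7 gives C(7,3) = 35; x_3 ≥ 4 gives C(10,3) = 120; x_4 ≥ 7 gives C(7,3) = 35. Together 355.
Add back pairs where two caps are both exceeded: 4 + 35 + 4 + 1 + 0 + 1 = 45.
By inclusion–exclusion the count is 364 − 355 + 45 = 54.

54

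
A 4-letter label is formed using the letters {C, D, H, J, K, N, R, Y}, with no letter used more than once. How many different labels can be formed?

1680

Choose and order 4 of the 8 symbols: the first letter has 8 options, the next 7, then 6, 5.
That product is 8 × 7 × 6 × 5 = 1680.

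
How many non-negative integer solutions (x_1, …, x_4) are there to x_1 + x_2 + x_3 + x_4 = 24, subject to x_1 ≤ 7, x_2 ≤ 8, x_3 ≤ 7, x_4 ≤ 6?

35

By stars and bars, unrestricted non-negative solutions to x_1+…+x_4 = 24 number C(24+3,3) = 2925.
Subtract solutions that violate a single cap (substitute x_i' = x_i − (cap_i+1)): x_1 ≥ 8 gives C(19,3) = 969; x_2 ≥ 9 gives C(18,3) = 816; x_3 ≥ 8 gives C(19,3) = 969; x_4 ≥ 7 gives C(20,3) = 1140. Together 3894.
Add back pairs where two caps are both exceeded: 120 + 165 + 220 + 120 + 165 + 220 = 1010.
Subtract triples: 0 + 1 + 4 + 1 = 6.
By inclusion–exclusion the count is 2925 − 3894 + 1010 − 6 = 35.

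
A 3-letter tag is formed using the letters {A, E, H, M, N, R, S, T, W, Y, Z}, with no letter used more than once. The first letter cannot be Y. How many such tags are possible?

The first letter has 11−1 = 10 choices (anything except Y).
The remaining 2 letters are filled from the other 10 symbols without repetition: 10 × 9 = 90.
Total: 10 × 90 = 900.

900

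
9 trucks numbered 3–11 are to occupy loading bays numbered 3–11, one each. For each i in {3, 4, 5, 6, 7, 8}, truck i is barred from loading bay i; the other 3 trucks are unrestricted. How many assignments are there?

183822

Let Aᵢ (for 3 ≤ i ≤ 8) be the placements that put truck i in its forbidden loading bay. Any j of these fix j positions, leaving (9−j)! ways to fill the rest, and there are C(6,j) ways to pick which j.
By inclusion–exclusion, the number of valid placements is Σ_{j=0}^{6} (−1)^j C(6,j)·(9−j)!.
Computing: 362880 − 241920 + 75600 − 14400 + 1800 − 144 + 6 = 183822.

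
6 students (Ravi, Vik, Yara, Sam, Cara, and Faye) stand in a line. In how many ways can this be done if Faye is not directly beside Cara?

There are 6! = 720 arrangements in all. If Faye and Cara are adjacent, merging them into one block gives 2·(5)! = 240 arrangements.
So 720 − 240 = 480 arrangements keep them apart.

480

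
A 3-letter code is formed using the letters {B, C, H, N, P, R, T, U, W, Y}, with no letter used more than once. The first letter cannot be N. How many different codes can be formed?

The first letter has 10−1 = 9 choices (anything except N).
The remaining 2 letters are filled from the other 9 symbols without repetition: 9 × 8 = 72.
Total: 9 × 72 = 648.

648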